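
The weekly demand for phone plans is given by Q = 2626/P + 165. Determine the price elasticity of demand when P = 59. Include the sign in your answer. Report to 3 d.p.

-0.212

At P = 59, Q = 209.508.
dQ/dP = −2626/P² = -0.754.
ε = (dQ/dP)(P/Q) = (-0.754)(59/209.508).
|ε| < 1, so demand is inelastic at this price.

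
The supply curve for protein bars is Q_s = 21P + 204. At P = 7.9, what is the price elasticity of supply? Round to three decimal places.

At P = 7.9, Q_s = 369.90.
dQ_s/dP = 21.
ε_s = (dQ_s/dP)(P/Q_s) = (21)(7.9/369.90).

0.448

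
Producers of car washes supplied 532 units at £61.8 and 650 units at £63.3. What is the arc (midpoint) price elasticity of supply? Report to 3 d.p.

8.326

ΔQ = 650 − 532 = 118; ΔP = 63.3 − 61.8 = 1.5.
Midpoints: P̄ = 62.55, Q̄ = 591.0.
ε_s = (ΔQ/ΔP)(P̄/Q̄) = (118/1.5)(62.55/591.0).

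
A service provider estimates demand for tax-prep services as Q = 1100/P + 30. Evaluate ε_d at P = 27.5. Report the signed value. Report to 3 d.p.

At P = 27.5, Q = 70.
dQ/dP = −1100/P² = -1.455.
ε = (dQ/dP)(P/Q) = (-1.455)(27.5/70).

-0.571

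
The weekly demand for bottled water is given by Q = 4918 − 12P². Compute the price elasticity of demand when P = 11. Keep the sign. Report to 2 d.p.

At P = 11, Q = 3466.
dQ/dP = −24P = -264.
ε = (dQ/dP)(P/Q) = (-264)(11/3466).
|ε| < 1, so demand is inelastic at this price.

-0.84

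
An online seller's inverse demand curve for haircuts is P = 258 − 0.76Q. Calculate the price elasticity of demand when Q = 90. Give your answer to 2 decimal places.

-2.77

At Q = 90, P = 258 − 0.76(90) = 189.60.
dP/dQ = −0.76, so dQ/dP = 1/(−0.76) = -1.316.
ε = (dQ/dP)(P/Q) = (-1.316)(189.60/90).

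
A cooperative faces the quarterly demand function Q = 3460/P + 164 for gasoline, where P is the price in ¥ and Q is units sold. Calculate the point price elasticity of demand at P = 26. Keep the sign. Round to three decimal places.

-0.448

At P = 26, Q = 297.077.
dQ/dP = −3460/P² = -5.118.
ε = (dQ/dP)(P/Q) = (-5.118)(26/297.077).
|ε| < 1, so demand is inelastic at this price.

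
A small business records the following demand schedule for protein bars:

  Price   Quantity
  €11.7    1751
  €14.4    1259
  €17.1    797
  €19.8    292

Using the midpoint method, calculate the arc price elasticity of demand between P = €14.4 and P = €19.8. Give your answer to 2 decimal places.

-3.95

At P = 14.4, Q = 1259; at P = 19.8, Q = 292.
ΔQ = -967, ΔP = 5.4. Midpoints: P̄ = 17.10, Q̄ = 775.5.
ε = (ΔQ/ΔP)(P̄/Q̄) = (-967/5.4)(17.10/775.5).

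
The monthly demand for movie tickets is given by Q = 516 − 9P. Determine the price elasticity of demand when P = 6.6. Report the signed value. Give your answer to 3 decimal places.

At P = 6.6, Q = 456.600.
dQ/dP = −9.
ε = (dQ/dP)(P/Q) = (-9)(6.6/456.600).

-0.130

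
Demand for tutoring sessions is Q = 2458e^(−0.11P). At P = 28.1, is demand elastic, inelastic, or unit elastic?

Q = 111.732, dQ/dP = -12.291.
ε = (dQ/dP)(P/Q) ≈ -3.091.
|ε| = 3.09 > 1.

elastic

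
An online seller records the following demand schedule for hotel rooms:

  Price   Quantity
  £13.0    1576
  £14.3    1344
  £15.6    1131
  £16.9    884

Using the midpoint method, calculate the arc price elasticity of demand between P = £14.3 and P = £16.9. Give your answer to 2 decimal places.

At P = 14.3, Q = 1344; at P = 16.9, Q = 884.
ΔQ = -460, ΔP = 2.6. Midpoints: P̄ = 15.60, Q̄ = 1114.0.
ε = (ΔQ/ΔP)(P̄/Q̄) = (-460/2.6)(15.60/1114.0).

-2.48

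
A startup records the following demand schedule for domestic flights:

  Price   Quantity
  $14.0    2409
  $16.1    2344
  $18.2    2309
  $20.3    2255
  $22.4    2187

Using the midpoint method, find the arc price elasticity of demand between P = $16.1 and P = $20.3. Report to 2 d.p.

-0.17

At P = 16.1, Q = 2344; at P = 20.3, Q = 2255.
ΔQ = -89, ΔP = 4.2. Midpoints: P̄ = 18.20, Q̄ = 2299.5.
ε = (ΔQ/ΔP)(P̄/Q̄) = (-89/4.2)(18.20/2299.5).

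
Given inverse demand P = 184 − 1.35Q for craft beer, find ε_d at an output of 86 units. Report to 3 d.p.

At Q = 86, P = 184 − 1.35(86) = 67.90.
dP/dQ = −1.35, so dQ/dP = 1/(−1.35) = -0.741.
ε = (dQ/dP)(P/Q) = (-0.741)(67.90/86).

-0.585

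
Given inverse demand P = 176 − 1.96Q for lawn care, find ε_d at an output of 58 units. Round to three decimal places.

At Q = 58, P = 176 − 1.96(58) = 62.32.
dP/dQ = −1.96, so dQ/dP = 1/(−1.96) = -0.510.
ε = (dQ/dP)(P/Q) = (-0.510)(62.32/58).

-0.548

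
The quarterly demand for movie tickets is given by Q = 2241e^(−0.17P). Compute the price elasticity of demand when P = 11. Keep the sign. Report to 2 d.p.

At P = 11, Q = 345.391.
dQ/dP = −0.17·2241e^(−0.17P) = −0.17Q = -58.716.
ε = (dQ/dP)(P/Q) = (-58.716)(11/345.391).
|ε| > 1, so demand is elastic at this price.

-1.87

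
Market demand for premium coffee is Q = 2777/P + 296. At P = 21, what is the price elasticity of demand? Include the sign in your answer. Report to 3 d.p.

-0.309

At P = 21, Q = 428.238.
dQ/dP = −2777/P² = -6.297.
ε = (dQ/dP)(P/Q) = (-6.297)(21/428.238).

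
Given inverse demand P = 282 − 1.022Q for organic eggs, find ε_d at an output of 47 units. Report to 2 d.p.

At Q = 47, P = 282 − 1.022(47) = 233.97.
dP/dQ = −1.022, so dQ/dP = 1/(−1.022) = -0.978.
ε = (dQ/dP)(P/Q) = (-0.978)(233.97/47).

-4.87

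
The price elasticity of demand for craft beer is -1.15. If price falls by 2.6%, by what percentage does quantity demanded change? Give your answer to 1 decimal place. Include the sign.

%ΔQ ≈ ε × %ΔP = (-1.15)(-2.6%) = 2.99%.

3.0%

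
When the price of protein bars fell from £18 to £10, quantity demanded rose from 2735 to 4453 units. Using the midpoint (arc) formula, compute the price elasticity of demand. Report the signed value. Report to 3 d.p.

-0.837

ΔQ = 4453 − 2735 = 1718; ΔP = 10 − 18 = -8.
Midpoints: P̄ = 14.00, Q̄ = 3594.0.
ε = (ΔQ/ΔP)(P̄/Q̄) = (1718/-8)(14.00/3594.0).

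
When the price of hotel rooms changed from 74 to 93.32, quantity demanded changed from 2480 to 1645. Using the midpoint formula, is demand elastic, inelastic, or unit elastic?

elastic

Arc ε ≈ -1.753.
|ε| = 1.75 > 1.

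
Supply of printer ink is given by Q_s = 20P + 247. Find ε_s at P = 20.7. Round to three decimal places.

At P = 20.7, Q_s = 661.
dQ_s/dP = 20.
ε_s = (dQ_s/dP)(P/Q_s) = (20)(20.7/661).

0.626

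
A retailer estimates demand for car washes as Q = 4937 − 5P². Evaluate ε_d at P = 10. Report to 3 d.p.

At P = 10, Q = 4437.
dQ/dP = −10P = -100.
ε = (dQ/dP)(P/Q) = (-100)(10/4437).

-0.225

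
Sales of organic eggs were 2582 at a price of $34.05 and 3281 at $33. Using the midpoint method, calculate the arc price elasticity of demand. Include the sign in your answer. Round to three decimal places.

ΔQ = 3281 − 2582 = 699; ΔP = 33 − 34.05 = -1.05.
Midpoints: P̄ = 33.52, Q̄ = 2931.5.
ε = (ΔQ/ΔP)(P̄/Q̄) = (699/-1.05)(33.52/2931.5).

-7.613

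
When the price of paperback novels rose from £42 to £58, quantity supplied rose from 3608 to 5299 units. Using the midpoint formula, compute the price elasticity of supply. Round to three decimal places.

1.187

ΔQ = 5299 − 3608 = 1691; ΔP = 58 − 42 = 16.
Midpoints: P̄ = 50.00, Q̄ = 4453.5.
ε_s = (ΔQ/ΔP)(P̄/Q̄) = (1691/16)(50.00/4453.5).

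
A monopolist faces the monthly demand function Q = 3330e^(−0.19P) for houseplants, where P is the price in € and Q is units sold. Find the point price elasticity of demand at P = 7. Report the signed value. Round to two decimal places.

-1.33

At P = 7, Q = 880.709.
dQ/dP = −0.19·3330e^(−0.19P) = −0.19Q = -167.335.
ε = (dQ/dP)(P/Q) = (-167.335)(7/880.709).
|ε| > 1, so demand is elastic at this price.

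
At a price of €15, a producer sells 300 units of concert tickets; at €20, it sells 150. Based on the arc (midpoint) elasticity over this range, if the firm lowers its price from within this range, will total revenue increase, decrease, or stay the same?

Arc ε = (-150/5)(17.50/225.0) ≈ -2.333.
|ε| = 2.33 > 1, so demand is elastic. A price cut therefore raises total revenue.

increase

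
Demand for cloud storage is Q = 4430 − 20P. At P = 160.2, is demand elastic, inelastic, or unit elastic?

Q = 1226, dQ/dP = -20.
ε = (dQ/dP)(P/Q) ≈ -2.613.
|ε| = 2.61 > 1.

elastic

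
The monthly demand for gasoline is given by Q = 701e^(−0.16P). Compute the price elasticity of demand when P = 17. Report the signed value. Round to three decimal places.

-2.720

At P = 17, Q = 46.178.
dQ/dP = −0.16·701e^(−0.16P) = −0.16Q = -7.389.
ε = (dQ/dP)(P/Q) = (-7.389)(17/46.178).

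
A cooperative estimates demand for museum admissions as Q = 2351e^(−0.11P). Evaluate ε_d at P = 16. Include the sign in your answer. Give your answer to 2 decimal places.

-1.76

At P = 16, Q = 404.477.
dQ/dP = −0.11·2351e^(−0.11P) = −0.11Q = -44.493.
ε = (dQ/dP)(P/Q) = (-44.493)(16/404.477).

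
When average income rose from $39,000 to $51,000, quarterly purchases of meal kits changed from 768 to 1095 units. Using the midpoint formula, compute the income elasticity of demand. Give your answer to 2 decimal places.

1.32

ΔQ = 327, ΔI = 12000. Midpoints: Ī = 45,000, Q̄ = 931.5.
ε_I = (ΔQ/ΔI)(Ī/Q̄) = (327/12000)(45000/931.5).
ε_I > 0, so the good is normal.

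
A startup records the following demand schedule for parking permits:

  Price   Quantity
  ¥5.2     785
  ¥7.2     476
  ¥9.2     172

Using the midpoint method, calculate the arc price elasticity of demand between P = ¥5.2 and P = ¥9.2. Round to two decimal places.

-2.31

At P = 5.2, Q = 785; at P = 9.2, Q = 172.
ΔQ = -613, ΔP = 4.0. Midpoints: P̄ = 7.20, Q̄ = 478.5.
ε = (ΔQ/ΔP)(P̄/Q̄) = (-613/4.0)(7.20/478.5).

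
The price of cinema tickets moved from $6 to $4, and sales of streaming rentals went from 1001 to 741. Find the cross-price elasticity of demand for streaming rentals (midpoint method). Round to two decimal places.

ΔQ_x = 741 − 1001 = -260; ΔP_y = 4 − 6 = -2.
Midpoints: P̄_y = 5.00, Q̄_x = 871.0.
ε_xy = (ΔQ_x/ΔP_y)(P̄_y/Q̄_x) = (-260/-2)(5.00/871.0).
ε_xy > 0, so the goods are substitutes.

0.75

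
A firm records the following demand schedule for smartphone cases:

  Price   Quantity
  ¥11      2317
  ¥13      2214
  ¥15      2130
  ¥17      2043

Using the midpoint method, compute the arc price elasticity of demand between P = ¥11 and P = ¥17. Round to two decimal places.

At P = 11, Q = 2317; at P = 17, Q = 2043.
ΔQ = -274, ΔP = 6. Midpoints: P̄ = 14.00, Q̄ = 2180.0.
ε = (ΔQ/ΔP)(P̄/Q̄) = (-274/6)(14.00/2180.0).

-0.29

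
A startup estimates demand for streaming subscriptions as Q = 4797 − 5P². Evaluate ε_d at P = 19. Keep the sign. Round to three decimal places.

-1.207

At P = 19, Q = 2992.
dQ/dP = −10P = -190.
ε = (dQ/dP)(P/Q) = (-190)(19/2992).
|ε| > 1, so demand is elastic at this price.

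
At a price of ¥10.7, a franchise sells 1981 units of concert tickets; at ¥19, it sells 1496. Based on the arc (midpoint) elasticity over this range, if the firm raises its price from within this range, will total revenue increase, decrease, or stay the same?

increase

Arc ε = (-485/8.3)(14.85/1738.5) ≈ -0.499.
|ε| = 0.50 < 1, so demand is inelastic. A price rise therefore raises total revenue.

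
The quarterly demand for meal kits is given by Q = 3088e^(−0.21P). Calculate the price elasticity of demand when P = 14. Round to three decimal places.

-2.940

At P = 14, Q = 163.249.
dQ/dP = −0.21·3088e^(−0.21P) = −0.21Q = -34.282.
ε = (dQ/dP)(P/Q) = (-34.282)(14/163.249).
|ε| > 1, so demand is elastic at this price.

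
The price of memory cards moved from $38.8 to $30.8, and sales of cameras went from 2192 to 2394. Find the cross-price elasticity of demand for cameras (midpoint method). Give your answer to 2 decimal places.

ΔQ_x = 2394 − 2192 = 202; ΔP_y = 30.8 − 38.8 = -8.0.
Midpoints: P̄_y = 34.80, Q̄_x = 2293.0.
ε_xy = (ΔQ_x/ΔP_y)(P̄_y/Q̄_x) = (202/-8.0)(34.80/2293.0).

-0.38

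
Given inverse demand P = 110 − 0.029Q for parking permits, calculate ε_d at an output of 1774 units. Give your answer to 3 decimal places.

-1.138

At Q = 1774, P = 110 − 0.029(1774) = 58.55.
dP/dQ = −0.029, so dQ/dP = 1/(−0.029) = -34.483.
ε = (dQ/dP)(P/Q) = (-34.483)(58.55/1774).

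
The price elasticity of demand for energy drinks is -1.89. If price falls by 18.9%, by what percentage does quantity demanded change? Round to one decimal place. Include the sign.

35.7%

%ΔQ ≈ ε × %ΔP = (-1.89)(-18.9%) = 35.72%.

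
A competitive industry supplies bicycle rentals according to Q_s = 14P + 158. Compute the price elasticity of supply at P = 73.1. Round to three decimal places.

At P = 73.1, Q_s = 1181.40.
dQ_s/dP = 14.
ε_s = (dQ_s/dP)(P/Q_s) = (14)(73.1/1181.40).

0.866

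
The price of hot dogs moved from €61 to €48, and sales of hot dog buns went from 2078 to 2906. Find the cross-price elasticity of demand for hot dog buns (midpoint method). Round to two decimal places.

-1.39

ΔQ_x = 2906 − 2078 = 828; ΔP_y = 48 − 61 = -13.
Midpoints: P̄_y = 54.50, Q̄_x = 2492.0.
ε_xy = (ΔQ_x/ΔP_y)(P̄_y/Q̄_x) = (828/-13)(54.50/2492.0).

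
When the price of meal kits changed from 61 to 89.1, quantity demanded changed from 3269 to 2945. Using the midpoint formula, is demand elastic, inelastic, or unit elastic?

inelastic

Arc ε ≈ -0.279.
|ε| = 0.28 < 1.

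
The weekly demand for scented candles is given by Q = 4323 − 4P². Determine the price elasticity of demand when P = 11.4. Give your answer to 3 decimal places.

-0.273

At P = 11.4, Q = 3803.160.
dQ/dP = −8P = -91.200.
ε = (dQ/dP)(P/Q) = (-91.200)(11.4/3803.160).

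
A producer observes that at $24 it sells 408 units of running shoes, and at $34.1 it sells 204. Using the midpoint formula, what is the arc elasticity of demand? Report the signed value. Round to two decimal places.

ΔQ = 204 − 408 = -204; ΔP = 34.1 − 24 = 10.1.
Midpoints: P̄ = 29.05, Q̄ = 306.0.
ε = (ΔQ/ΔP)(P̄/Q̄) = (-204/10.1)(29.05/306.0).

-1.92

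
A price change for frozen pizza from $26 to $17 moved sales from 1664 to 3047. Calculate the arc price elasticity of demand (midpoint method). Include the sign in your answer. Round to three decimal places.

ΔQ = 3047 − 1664 = 1383; ΔP = 17 − 26 = -9.
Midpoints: P̄ = 21.50, Q̄ = 2355.5.
ε = (ΔQ/ΔP)(P̄/Q̄) = (1383/-9)(21.50/2355.5).

-1.403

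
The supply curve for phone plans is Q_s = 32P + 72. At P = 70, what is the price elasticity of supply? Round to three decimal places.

At P = 70, Q_s = 2312.
dQ_s/dP = 32.
ε_s = (dQ_s/dP)(P/Q_s) = (32)(70/2312).

0.969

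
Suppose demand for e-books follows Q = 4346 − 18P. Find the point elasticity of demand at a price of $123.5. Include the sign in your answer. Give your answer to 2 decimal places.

At P = 123.5, Q = 2123.
dQ/dP = −18.
ε = (dQ/dP)(P/Q) = (-18)(123.5/2123).
|ε| > 1, so demand is elastic at this price.

-1.05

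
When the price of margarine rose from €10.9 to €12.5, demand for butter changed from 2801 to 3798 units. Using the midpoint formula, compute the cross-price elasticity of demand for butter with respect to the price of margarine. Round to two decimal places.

ΔQ_x = 3798 − 2801 = 997; ΔP_y = 12.5 − 10.9 = 1.6.
Midpoints: P̄_y = 11.70, Q̄_x = 3299.5.
ε_xy = (ΔQ_x/ΔP_y)(P̄_y/Q̄_x) = (997/1.6)(11.70/3299.5).

2.21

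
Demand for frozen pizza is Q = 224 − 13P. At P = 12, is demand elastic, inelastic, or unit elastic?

Q = 68, dQ/dP = -13.
ε = (dQ/dP)(P/Q) ≈ -2.294.
|ε| = 2.29 > 1.

elastic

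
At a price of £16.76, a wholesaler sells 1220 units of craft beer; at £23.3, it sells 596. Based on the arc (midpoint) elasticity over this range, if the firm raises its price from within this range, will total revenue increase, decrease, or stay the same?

decrease

Arc ε = (-624/6.54)(20.03/908.0) ≈ -2.105.
|ε| = 2.10 > 1, so demand is elastic. A price rise therefore reduces total revenue.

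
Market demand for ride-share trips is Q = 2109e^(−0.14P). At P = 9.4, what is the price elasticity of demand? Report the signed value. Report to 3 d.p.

-1.316

At P = 9.4, Q = 565.646.
dQ/dP = −0.14·2109e^(−0.14P) = −0.14Q = -79.190.
ε = (dQ/dP)(P/Q) = (-79.190)(9.4/565.646).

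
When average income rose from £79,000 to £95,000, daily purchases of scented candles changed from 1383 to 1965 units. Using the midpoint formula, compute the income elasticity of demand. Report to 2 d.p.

1.89

ΔQ = 582, ΔI = 16000. Midpoints: Ī = 87,000, Q̄ = 1674.0.
ε_I = (ΔQ/ΔI)(Ī/Q̄) = (582/16000)(87000/1674.0).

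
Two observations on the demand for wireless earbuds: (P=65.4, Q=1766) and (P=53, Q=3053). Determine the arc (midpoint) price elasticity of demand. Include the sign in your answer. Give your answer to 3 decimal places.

-2.550

ΔQ = 3053 − 1766 = 1287; ΔP = 53 − 65.4 = -12.4.
Midpoints: P̄ = 59.20, Q̄ = 2409.5.
ε = (ΔQ/ΔP)(P̄/Q̄) = (1287/-12.4)(59.20/2409.5).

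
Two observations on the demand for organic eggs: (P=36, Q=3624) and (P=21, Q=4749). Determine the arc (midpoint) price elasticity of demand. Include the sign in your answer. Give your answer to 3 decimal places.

ΔQ = 4749 − 3624 = 1125; ΔP = 21 − 36 = -15.
Midpoints: P̄ = 28.50, Q̄ = 4186.5.
ε = (ΔQ/ΔP)(P̄/Q̄) = (1125/-15)(28.50/4186.5).

-0.511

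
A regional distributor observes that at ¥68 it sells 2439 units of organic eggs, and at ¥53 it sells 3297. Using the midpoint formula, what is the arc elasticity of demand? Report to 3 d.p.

ΔQ = 3297 − 2439 = 858; ΔP = 53 − 68 = -15.
Midpoints: P̄ = 60.50, Q̄ = 2868.0.
ε = (ΔQ/ΔP)(P̄/Q̄) = (858/-15)(60.50/2868.0).

-1.207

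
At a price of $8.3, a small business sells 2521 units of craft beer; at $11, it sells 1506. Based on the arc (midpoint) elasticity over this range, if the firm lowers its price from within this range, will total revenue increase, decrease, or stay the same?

Arc ε = (-1015/2.7)(9.65/2013.5) ≈ -1.802.
|ε| = 1.80 > 1, so demand is elastic. A price cut therefore raises total revenue.

increase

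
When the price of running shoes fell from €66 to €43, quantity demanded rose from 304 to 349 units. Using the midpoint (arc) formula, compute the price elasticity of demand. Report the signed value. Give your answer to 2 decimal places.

-0.33

ΔQ = 349 − 304 = 45; ΔP = 43 − 66 = -23.
Midpoints: P̄ = 54.50, Q̄ = 326.5.
ε = (ΔQ/ΔP)(P̄/Q̄) = (45/-23)(54.50/326.5).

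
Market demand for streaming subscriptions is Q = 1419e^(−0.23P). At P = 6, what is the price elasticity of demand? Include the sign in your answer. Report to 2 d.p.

At P = 6, Q = 356.990.
dQ/dP = −0.23·1419e^(−0.23P) = −0.23Q = -82.108.
ε = (dQ/dP)(P/Q) = (-82.108)(6/356.990).

-1.38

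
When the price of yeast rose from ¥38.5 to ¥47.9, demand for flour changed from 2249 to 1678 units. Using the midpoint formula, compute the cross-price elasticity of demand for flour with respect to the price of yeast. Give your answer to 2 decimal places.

-1.34

ΔQ_x = 1678 − 2249 = -571; ΔP_y = 47.9 − 38.5 = 9.4.
Midpoints: P̄_y = 43.20, Q̄_x = 1963.5.
ε_xy = (ΔQ_x/ΔP_y)(P̄_y/Q̄_x) = (-571/9.4)(43.20/1963.5).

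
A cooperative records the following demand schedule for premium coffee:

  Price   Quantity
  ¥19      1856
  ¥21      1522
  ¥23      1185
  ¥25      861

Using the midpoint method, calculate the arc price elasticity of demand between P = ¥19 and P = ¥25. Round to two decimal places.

At P = 19, Q = 1856; at P = 25, Q = 861.
ΔQ = -995, ΔP = 6. Midpoints: P̄ = 22.00, Q̄ = 1358.5.
ε = (ΔQ/ΔP)(P̄/Q̄) = (-995/6)(22.00/1358.5).

-2.69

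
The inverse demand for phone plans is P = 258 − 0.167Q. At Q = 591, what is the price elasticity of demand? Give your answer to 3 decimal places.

-1.614

At Q = 591, P = 258 − 0.167(591) = 159.30.
dP/dQ = −0.167, so dQ/dP = 1/(−0.167) = -5.988.
ε = (dQ/dP)(P/Q) = (-5.988)(159.30/591).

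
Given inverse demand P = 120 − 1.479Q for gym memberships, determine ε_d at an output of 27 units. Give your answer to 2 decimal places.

-2.01

At Q = 27, P = 120 − 1.479(27) = 80.07.
dP/dQ = −1.479, so dQ/dP = 1/(−1.479) = -0.676.
ε = (dQ/dP)(P/Q) = (-0.676)(80.07/27).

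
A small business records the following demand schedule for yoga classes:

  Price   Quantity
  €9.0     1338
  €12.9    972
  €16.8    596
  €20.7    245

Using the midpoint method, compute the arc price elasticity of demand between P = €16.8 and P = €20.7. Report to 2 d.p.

-4.01

At P = 16.8, Q = 596; at P = 20.7, Q = 245.
ΔQ = -351, ΔP = 3.9. Midpoints: P̄ = 18.75, Q̄ = 420.5.
ε = (ΔQ/ΔP)(P̄/Q̄) = (-351/3.9)(18.75/420.5).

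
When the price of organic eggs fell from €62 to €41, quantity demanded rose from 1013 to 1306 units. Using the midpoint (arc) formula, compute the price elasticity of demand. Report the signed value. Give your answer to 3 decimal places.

-0.620

ΔQ = 1306 − 1013 = 293; ΔP = 41 − 62 = -21.
Midpoints: P̄ = 51.50, Q̄ = 1159.5.
ε = (ΔQ/ΔP)(P̄/Q̄) = (293/-21)(51.50/1159.5).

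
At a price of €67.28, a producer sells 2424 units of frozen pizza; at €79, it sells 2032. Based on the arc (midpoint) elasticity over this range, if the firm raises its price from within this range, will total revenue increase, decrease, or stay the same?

decrease

Arc ε = (-392/11.72)(73.14/2228.0) ≈ -1.098.
|ε| = 1.10 > 1, so demand is elastic. A price rise therefore reduces total revenue.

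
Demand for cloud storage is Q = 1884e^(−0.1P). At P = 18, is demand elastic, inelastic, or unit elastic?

elastic

Q = 311.423, dQ/dP = -31.142.
ε = (dQ/dP)(P/Q) ≈ -1.800.
|ε| = 1.80 > 1.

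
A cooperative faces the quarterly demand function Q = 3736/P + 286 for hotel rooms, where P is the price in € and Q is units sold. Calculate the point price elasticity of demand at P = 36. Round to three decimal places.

At P = 36, Q = 389.778.
dQ/dP = −3736/P² = -2.883.
ε = (dQ/dP)(P/Q) = (-2.883)(36/389.778).

-0.266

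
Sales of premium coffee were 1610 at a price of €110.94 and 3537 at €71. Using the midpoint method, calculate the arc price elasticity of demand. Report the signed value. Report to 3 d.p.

-1.705

ΔQ = 3537 − 1610 = 1927; ΔP = 71 − 110.94 = -39.94.
Midpoints: P̄ = 90.97, Q̄ = 2573.5.
ε = (ΔQ/ΔP)(P̄/Q̄) = (1927/-39.94)(90.97/2573.5).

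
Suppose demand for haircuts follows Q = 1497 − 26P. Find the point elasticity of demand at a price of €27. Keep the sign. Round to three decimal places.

At P = 27, Q = 795.
dQ/dP = −26.
ε = (dQ/dP)(P/Q) = (-26)(27/795).
|ε| < 1, so demand is inelastic at this price.

-0.883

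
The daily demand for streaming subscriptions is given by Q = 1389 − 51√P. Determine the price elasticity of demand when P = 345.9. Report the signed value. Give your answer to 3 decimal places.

At P = 345.9, Q = 440.482.
dQ/dP = −51/(2√P) = -1.371.
ε = (dQ/dP)(P/Q) = (-1.371)(345.9/440.482).

-1.077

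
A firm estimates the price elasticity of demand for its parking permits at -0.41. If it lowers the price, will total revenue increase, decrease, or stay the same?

decrease

|ε| = 0.41 < 1, so demand is inelastic. A price cut therefore reduces total revenue.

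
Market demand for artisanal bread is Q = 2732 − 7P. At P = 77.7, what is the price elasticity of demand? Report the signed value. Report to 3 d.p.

At P = 77.7, Q = 2188.100.
dQ/dP = −7.
ε = (dQ/dP)(P/Q) = (-7)(77.7/2188.100).

-0.249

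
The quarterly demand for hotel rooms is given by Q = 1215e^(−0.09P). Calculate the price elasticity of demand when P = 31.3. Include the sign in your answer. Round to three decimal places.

-2.817

At P = 31.3, Q = 72.639.
dQ/dP = −0.09·1215e^(−0.09P) = −0.09Q = -6.537.
ε = (dQ/dP)(P/Q) = (-6.537)(31.3/72.639).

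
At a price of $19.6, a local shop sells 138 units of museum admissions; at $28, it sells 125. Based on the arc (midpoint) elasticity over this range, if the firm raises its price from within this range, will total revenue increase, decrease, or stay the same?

Arc ε = (-13/8.4)(23.80/131.5) ≈ -0.280.
|ε| = 0.28 < 1, so demand is inelastic. A price rise therefore raises total revenue.

increase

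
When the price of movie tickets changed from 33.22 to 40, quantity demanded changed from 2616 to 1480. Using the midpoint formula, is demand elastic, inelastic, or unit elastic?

elastic

Arc ε ≈ -2.995.
|ε| = 3.00 > 1.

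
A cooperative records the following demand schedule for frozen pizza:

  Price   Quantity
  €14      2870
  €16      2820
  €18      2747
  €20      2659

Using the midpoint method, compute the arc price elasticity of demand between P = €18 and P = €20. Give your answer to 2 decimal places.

-0.31

At P = 18, Q = 2747; at P = 20, Q = 2659.
ΔQ = -88, ΔP = 2. Midpoints: P̄ = 19.00, Q̄ = 2703.0.
ε = (ΔQ/ΔP)(P̄/Q̄) = (-88/2)(19.00/2703.0).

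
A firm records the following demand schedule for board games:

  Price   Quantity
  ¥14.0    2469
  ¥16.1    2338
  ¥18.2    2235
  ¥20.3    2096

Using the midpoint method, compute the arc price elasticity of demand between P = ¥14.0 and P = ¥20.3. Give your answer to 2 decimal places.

-0.44

At P = 14.0, Q = 2469; at P = 20.3, Q = 2096.
ΔQ = -373, ΔP = 6.3. Midpoints: P̄ = 17.15, Q̄ = 2282.5.
ε = (ΔQ/ΔP)(P̄/Q̄) = (-373/6.3)(17.15/2282.5).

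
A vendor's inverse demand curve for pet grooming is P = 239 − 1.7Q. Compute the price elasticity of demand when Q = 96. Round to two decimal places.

-0.46

At Q = 96, P = 239 − 1.7(96) = 75.80.
dP/dQ = −1.7, so dQ/dP = 1/(−1.7) = -0.588.
ε = (dQ/dP)(P/Q) = (-0.588)(75.80/96).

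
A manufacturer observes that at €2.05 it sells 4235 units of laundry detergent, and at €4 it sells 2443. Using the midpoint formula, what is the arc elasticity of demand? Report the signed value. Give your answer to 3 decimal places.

ΔQ = 2443 − 4235 = -1792; ΔP = 4 − 2.05 = 1.95.
Midpoints: P̄ = 3.02, Q̄ = 3339.0.
ε = (ΔQ/ΔP)(P̄/Q̄) = (-1792/1.95)(3.02/3339.0).

-0.833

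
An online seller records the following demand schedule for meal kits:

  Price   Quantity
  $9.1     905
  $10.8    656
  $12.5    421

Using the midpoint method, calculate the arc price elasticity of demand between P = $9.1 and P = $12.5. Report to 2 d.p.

-2.32

At P = 9.1, Q = 905; at P = 12.5, Q = 421.
ΔQ = -484, ΔP = 3.4. Midpoints: P̄ = 10.80, Q̄ = 663.0.
ε = (ΔQ/ΔP)(P̄/Q̄) = (-484/3.4)(10.80/663.0).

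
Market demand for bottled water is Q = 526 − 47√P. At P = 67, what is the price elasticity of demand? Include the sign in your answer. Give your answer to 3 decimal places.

-1.361

At P = 67, Q = 141.288.
dQ/dP = −47/(2√P) = -2.871.
ε = (dQ/dP)(P/Q) = (-2.871)(67/141.288).
|ε| > 1, so demand is elastic at this price.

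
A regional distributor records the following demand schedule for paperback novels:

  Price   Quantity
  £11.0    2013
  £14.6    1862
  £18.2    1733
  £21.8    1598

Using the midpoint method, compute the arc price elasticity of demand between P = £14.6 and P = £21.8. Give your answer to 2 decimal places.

At P = 14.6, Q = 1862; at P = 21.8, Q = 1598.
ΔQ = -264, ΔP = 7.2. Midpoints: P̄ = 18.20, Q̄ = 1730.0.
ε = (ΔQ/ΔP)(P̄/Q̄) = (-264/7.2)(18.20/1730.0).

-0.39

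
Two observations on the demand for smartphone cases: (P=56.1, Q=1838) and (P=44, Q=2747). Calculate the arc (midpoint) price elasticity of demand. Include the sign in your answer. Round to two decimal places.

ΔQ = 2747 − 1838 = 909; ΔP = 44 − 56.1 = -12.1.
Midpoints: P̄ = 50.05, Q̄ = 2292.5.
ε = (ΔQ/ΔP)(P̄/Q̄) = (909/-12.1)(50.05/2292.5).

-1.64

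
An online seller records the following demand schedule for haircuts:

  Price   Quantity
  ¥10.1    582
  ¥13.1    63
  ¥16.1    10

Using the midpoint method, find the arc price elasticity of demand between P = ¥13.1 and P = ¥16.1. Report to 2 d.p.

-7.07

At P = 13.1, Q = 63; at P = 16.1, Q = 10.
ΔQ = -53, ΔP = 3.0. Midpoints: P̄ = 14.60, Q̄ = 36.5.
ε = (ΔQ/ΔP)(P̄/Q̄) = (-53/3.0)(14.60/36.5).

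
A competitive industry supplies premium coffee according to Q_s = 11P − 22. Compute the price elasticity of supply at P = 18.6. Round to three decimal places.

At P = 18.6, Q_s = 182.60.
dQ_s/dP = 11.
ε_s = (dQ_s/dP)(P/Q_s) = (11)(18.6/182.60).

1.120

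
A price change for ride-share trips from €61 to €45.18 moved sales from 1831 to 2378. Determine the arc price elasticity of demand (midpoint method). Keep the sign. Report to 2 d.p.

-0.87

ΔQ = 2378 − 1831 = 547; ΔP = 45.18 − 61 = -15.82.
Midpoints: P̄ = 53.09, Q̄ = 2104.5.
ε = (ΔQ/ΔP)(P̄/Q̄) = (547/-15.82)(53.09/2104.5).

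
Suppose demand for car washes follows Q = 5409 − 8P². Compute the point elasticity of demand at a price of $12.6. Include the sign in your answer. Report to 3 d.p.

At P = 12.6, Q = 4138.920.
dQ/dP = −16P = -201.600.
ε = (dQ/dP)(P/Q) = (-201.600)(12.6/4138.920).

-0.614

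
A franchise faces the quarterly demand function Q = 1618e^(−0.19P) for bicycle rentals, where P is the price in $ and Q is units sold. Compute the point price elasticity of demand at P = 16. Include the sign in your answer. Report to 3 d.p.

At P = 16, Q = 77.397.
dQ/dP = −0.19·1618e^(−0.19P) = −0.19Q = -14.705.
ε = (dQ/dP)(P/Q) = (-14.705)(16/77.397).

-3.040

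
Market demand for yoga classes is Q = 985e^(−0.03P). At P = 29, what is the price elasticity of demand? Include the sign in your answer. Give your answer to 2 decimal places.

-0.87

At P = 29, Q = 412.667.
dQ/dP = −0.03·985e^(−0.03P) = −0.03Q = -12.380.
ε = (dQ/dP)(P/Q) = (-12.380)(29/412.667).
|ε| < 1, so demand is inelastic at this price.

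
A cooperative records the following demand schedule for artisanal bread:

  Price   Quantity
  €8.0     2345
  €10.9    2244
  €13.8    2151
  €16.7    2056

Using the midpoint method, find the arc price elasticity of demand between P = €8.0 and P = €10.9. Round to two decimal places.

At P = 8.0, Q = 2345; at P = 10.9, Q = 2244.
ΔQ = -101, ΔP = 2.9. Midpoints: P̄ = 9.45, Q̄ = 2294.5.
ε = (ΔQ/ΔP)(P̄/Q̄) = (-101/2.9)(9.45/2294.5).

-0.14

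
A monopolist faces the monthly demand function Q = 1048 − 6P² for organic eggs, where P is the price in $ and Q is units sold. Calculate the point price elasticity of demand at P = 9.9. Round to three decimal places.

At P = 9.9, Q = 459.940.
dQ/dP = −12P = -118.800.
ε = (dQ/dP)(P/Q) = (-118.800)(9.9/459.940).

-2.557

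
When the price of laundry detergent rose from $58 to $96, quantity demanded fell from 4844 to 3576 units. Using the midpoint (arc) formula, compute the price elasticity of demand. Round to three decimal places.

-0.610

ΔQ = 3576 − 4844 = -1268; ΔP = 96 − 58 = 38.
Midpoints: P̄ = 77.00, Q̄ = 4210.0.
ε = (ΔQ/ΔP)(P̄/Q̄) = (-1268/38)(77.00/4210.0).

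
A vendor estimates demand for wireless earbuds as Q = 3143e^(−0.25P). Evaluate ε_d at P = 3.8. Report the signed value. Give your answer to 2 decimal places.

-0.95

At P = 3.8, Q = 1215.527.
dQ/dP = −0.25·3143e^(−0.25P) = −0.25Q = -303.882.
ε = (dQ/dP)(P/Q) = (-303.882)(3.8/1215.527).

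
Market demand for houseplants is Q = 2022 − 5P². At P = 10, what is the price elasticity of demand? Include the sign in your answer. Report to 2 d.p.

At P = 10, Q = 1522.
dQ/dP = −10P = -100.
ε = (dQ/dP)(P/Q) = (-100)(10/1522).

-0.66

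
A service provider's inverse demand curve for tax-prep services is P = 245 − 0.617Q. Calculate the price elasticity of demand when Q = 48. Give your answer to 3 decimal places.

-7.273

At Q = 48, P = 245 − 0.617(48) = 215.38.
dP/dQ = −0.617, so dQ/dP = 1/(−0.617) = -1.621.
ε = (dQ/dP)(P/Q) = (-1.621)(215.38/48).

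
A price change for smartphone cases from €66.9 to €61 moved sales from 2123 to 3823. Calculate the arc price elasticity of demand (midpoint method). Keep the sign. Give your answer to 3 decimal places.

ΔQ = 3823 − 2123 = 1700; ΔP = 61 − 66.9 = -5.9.
Midpoints: P̄ = 63.95, Q̄ = 2973.0.
ε = (ΔQ/ΔP)(P̄/Q̄) = (1700/-5.9)(63.95/2973.0).

-6.198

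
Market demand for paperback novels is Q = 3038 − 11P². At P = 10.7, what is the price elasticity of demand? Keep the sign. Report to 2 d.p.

At P = 10.7, Q = 1778.610.
dQ/dP = −22P = -235.400.
ε = (dQ/dP)(P/Q) = (-235.400)(10.7/1778.610).

-1.42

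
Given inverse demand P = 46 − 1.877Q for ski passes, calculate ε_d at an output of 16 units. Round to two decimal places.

At Q = 16, P = 46 − 1.877(16) = 15.97.
dP/dQ = −1.877, so dQ/dP = 1/(−1.877) = -0.533.
ε = (dQ/dP)(P/Q) = (-0.533)(15.97/16).

-0.53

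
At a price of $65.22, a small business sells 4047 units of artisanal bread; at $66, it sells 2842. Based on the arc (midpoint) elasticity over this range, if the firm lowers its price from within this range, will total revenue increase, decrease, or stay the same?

increase

Arc ε = (-1205/0.78)(65.61/3444.5) ≈ -29.426.
|ε| = 29.43 > 1, so demand is elastic. A price cut therefore raises total revenue.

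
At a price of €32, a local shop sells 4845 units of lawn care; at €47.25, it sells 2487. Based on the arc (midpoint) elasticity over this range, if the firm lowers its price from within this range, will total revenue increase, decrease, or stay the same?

increase

Arc ε = (-2358/15.25)(39.62/3666.0) ≈ -1.671.
|ε| = 1.67 > 1, so demand is elastic. A price cut therefore raises total revenue.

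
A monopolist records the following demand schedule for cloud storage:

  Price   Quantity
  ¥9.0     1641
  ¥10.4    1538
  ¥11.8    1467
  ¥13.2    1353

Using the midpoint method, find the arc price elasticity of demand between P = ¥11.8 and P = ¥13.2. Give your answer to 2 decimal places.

At P = 11.8, Q = 1467; at P = 13.2, Q = 1353.
ΔQ = -114, ΔP = 1.4. Midpoints: P̄ = 12.50, Q̄ = 1410.0.
ε = (ΔQ/ΔP)(P̄/Q̄) = (-114/1.4)(12.50/1410.0).

-0.72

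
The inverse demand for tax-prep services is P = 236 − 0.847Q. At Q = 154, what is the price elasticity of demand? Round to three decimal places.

-0.809

At Q = 154, P = 236 − 0.847(154) = 105.56.
dP/dQ = −0.847, so dQ/dP = 1/(−0.847) = -1.181.
ε = (dQ/dP)(P/Q) = (-1.181)(105.56/154).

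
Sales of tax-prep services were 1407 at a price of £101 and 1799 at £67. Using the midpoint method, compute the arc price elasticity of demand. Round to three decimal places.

-0.604

ΔQ = 1799 − 1407 = 392; ΔP = 67 − 101 = -34.
Midpoints: P̄ = 84.00, Q̄ = 1603.0.
ε = (ΔQ/ΔP)(P̄/Q̄) = (392/-34)(84.00/1603.0).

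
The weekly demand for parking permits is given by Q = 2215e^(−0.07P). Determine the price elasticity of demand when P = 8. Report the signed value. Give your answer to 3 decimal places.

-0.560

At P = 8, Q = 1265.228.
dQ/dP = −0.07·2215e^(−0.07P) = −0.07Q = -88.566.
ε = (dQ/dP)(P/Q) = (-88.566)(8/1265.228).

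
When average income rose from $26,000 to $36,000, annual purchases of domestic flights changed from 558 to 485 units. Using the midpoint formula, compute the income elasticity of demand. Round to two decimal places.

-0.43

ΔQ = -73, ΔI = 10000. Midpoints: Ī = 31,000, Q̄ = 521.5.
ε_I = (ΔQ/ΔI)(Ī/Q̄) = (-73/10000)(31000/521.5).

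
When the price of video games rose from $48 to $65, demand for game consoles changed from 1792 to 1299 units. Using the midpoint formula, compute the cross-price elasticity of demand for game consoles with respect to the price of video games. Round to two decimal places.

ΔQ_x = 1299 − 1792 = -493; ΔP_y = 65 − 48 = 17.
Midpoints: P̄_y = 56.50, Q̄_x = 1545.5.
ε_xy = (ΔQ_x/ΔP_y)(P̄_y/Q̄_x) = (-493/17)(56.50/1545.5).
ε_xy < 0, so the goods are complements.

-1.06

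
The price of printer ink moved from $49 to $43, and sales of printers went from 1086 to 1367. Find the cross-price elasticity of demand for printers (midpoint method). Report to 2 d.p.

-1.76

ΔQ_x = 1367 − 1086 = 281; ΔP_y = 43 − 49 = -6.
Midpoints: P̄_y = 46.00, Q̄_x = 1226.5.
ε_xy = (ΔQ_x/ΔP_y)(P̄_y/Q̄_x) = (281/-6)(46.00/1226.5).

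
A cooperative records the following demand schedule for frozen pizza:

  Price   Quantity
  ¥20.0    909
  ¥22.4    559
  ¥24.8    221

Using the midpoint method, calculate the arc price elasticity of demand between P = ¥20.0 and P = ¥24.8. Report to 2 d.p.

-5.68

At P = 20.0, Q = 909; at P = 24.8, Q = 221.
ΔQ = -688, ΔP = 4.8. Midpoints: P̄ = 22.40, Q̄ = 565.0.
ε = (ΔQ/ΔP)(P̄/Q̄) = (-688/4.8)(22.40/565.0).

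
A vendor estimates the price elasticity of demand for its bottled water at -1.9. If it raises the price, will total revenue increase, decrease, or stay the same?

|ε| = 1.90 > 1, so demand is elastic. A price rise therefore reduces total revenue.

decrease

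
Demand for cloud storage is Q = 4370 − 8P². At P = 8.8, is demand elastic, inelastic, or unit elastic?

inelastic

Q = 3750.480, dQ/dP = -140.800.
ε = (dQ/dP)(P/Q) ≈ -0.330.
|ε| = 0.33 < 1.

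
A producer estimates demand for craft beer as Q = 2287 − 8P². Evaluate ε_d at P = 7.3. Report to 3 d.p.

At P = 7.3, Q = 1860.680.
dQ/dP = −16P = -116.800.
ε = (dQ/dP)(P/Q) = (-116.800)(7.3/1860.680).
|ε| < 1, so demand is inelastic at this price.

-0.458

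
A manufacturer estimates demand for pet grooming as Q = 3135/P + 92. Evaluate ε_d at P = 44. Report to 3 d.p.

-0.436

At P = 44, Q = 163.250.
dQ/dP = −3135/P² = -1.619.
ε = (dQ/dP)(P/Q) = (-1.619)(44/163.250).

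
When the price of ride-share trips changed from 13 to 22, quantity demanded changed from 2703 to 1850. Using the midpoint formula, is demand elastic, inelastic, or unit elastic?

inelastic

Arc ε ≈ -0.729.
|ε| = 0.73 < 1.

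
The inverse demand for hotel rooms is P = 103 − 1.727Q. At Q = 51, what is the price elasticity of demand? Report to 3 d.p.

At Q = 51, P = 103 − 1.727(51) = 14.92.
dP/dQ = −1.727, so dQ/dP = 1/(−1.727) = -0.579.
ε = (dQ/dP)(P/Q) = (-0.579)(14.92/51).

-0.169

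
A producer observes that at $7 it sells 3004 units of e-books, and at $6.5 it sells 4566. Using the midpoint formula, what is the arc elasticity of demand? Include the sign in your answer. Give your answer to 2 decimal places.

ΔQ = 4566 − 3004 = 1562; ΔP = 6.5 − 7 = -0.5.
Midpoints: P̄ = 6.75, Q̄ = 3785.0.
ε = (ΔQ/ΔP)(P̄/Q̄) = (1562/-0.5)(6.75/3785.0).

-5.57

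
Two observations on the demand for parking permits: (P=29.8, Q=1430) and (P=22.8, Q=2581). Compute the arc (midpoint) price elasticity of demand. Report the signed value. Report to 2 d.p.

-2.16

ΔQ = 2581 − 1430 = 1151; ΔP = 22.8 − 29.8 = -7.
Midpoints: P̄ = 26.30, Q̄ = 2005.5.
ε = (ΔQ/ΔP)(P̄/Q̄) = (1151/-7)(26.30/2005.5).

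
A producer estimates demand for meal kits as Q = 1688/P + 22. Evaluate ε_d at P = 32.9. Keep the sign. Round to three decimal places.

-0.700

At P = 32.9, Q = 73.307.
dQ/dP = −1688/P² = -1.559.
ε = (dQ/dP)(P/Q) = (-1.559)(32.9/73.307).
|ε| < 1, so demand is inelastic at this price.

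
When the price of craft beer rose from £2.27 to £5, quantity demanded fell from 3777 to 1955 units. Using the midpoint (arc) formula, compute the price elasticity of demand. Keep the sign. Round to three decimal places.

ΔQ = 1955 − 3777 = -1822; ΔP = 5 − 2.27 = 2.73.
Midpoints: P̄ = 3.63, Q̄ = 2866.0.
ε = (ΔQ/ΔP)(P̄/Q̄) = (-1822/2.73)(3.63/2866.0).

-0.846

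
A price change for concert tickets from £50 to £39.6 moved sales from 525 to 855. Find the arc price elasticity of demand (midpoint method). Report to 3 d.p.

-2.060

ΔQ = 855 − 525 = 330; ΔP = 39.6 − 50 = -10.4.
Midpoints: P̄ = 44.80, Q̄ = 690.0.
ε = (ΔQ/ΔP)(P̄/Q̄) = (330/-10.4)(44.80/690.0).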